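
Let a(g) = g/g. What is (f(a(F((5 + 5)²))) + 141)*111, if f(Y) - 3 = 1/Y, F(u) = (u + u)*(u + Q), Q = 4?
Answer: 16095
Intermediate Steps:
F(u) = 2*u*(4 + u) (F(u) = (u + u)*(u + 4) = (2*u)*(4 + u) = 2*u*(4 + u))
a(g) = 1
f(Y) = 3 + 1/Y
(f(a(F((5 + 5)²))) + 141)*111 = ((3 + 1/1) + 141)*111 = ((3 + 1) + 141)*111 = (4 + 141)*111 = 145*111 = 16095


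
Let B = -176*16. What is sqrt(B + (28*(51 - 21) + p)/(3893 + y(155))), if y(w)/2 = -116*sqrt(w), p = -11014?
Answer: sqrt(-10972862 + 653312*sqrt(155))/sqrt(3893 - 232*sqrt(155)) ≈ 53.161*I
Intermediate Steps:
y(w) = -232*sqrt(w) (y(w) = 2*(-116*sqrt(w)) = -232*sqrt(w))
B = -2816
sqrt(B + (28*(51 - 21) + p)/(3893 + y(155))) = sqrt(-2816 + (28*(51 - 21) - 11014)/(3893 - 232*sqrt(155))) = sqrt(-2816 + (28*30 - 11014)/(3893 - 232*sqrt(155))) = sqrt(-2816 + (840 - 11014)/(3893 - 232*sqrt(155))) = sqrt(-2816 - 10174/(3893 - 232*sqrt(155)))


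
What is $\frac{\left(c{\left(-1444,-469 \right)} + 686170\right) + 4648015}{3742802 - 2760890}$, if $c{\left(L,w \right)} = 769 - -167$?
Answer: $\frac{5335121}{981912} \approx 5.4334$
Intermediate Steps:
$c{\left(L,w \right)} = 936$ ($c{\left(L,w \right)} = 769 + 167 = 936$)
$\frac{\left(c{\left(-1444,-469 \right)} + 686170\right) + 4648015}{3742802 - 2760890} = \frac{\left(936 + 686170\right) + 4648015}{3742802 - 2760890} = \frac{687106 + 4648015}{981912} = 5335121 \cdot \frac{1}{981912} = \frac{5335121}{981912}$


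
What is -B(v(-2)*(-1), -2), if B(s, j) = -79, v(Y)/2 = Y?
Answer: 79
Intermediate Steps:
v(Y) = 2*Y
-B(v(-2)*(-1), -2) = -1*(-79) = 79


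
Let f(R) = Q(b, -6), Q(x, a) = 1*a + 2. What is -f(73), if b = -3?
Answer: 4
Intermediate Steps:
Q(x, a) = 2 + a (Q(x, a) = a + 2 = 2 + a)
f(R) = -4 (f(R) = 2 - 6 = -4)
-f(73) = -1*(-4) = 4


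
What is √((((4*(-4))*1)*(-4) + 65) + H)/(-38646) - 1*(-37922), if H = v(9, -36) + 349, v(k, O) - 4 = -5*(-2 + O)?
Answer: 37922 - 2*√42/19323 ≈ 37922.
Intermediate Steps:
v(k, O) = 14 - 5*O (v(k, O) = 4 - 5*(-2 + O) = 4 + (10 - 5*O) = 14 - 5*O)
H = 543 (H = (14 - 5*(-36)) + 349 = (14 + 180) + 349 = 194 + 349 = 543)
√((((4*(-4))*1)*(-4) + 65) + H)/(-38646) - 1*(-37922) = √((((4*(-4))*1)*(-4) + 65) + 543)/(-38646) - 1*(-37922) = √((-16*1*(-4) + 65) + 543)*(-1/38646) + 37922 = √((-16*(-4) + 65) + 543)*(-1/38646) + 37922 = √((64 + 65) + 543)*(-1/38646) + 37922 = √(129 + 543)*(-1/38646) + 37922 = √672*(-1/38646) + 37922 = (4*√42)*(-1/38646) + 37922 = -2*√42/19323 + 37922 = 37922 - 2*√42/19323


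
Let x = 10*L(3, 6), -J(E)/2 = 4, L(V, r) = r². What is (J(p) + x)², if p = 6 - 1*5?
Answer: 123904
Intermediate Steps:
p = 1 (p = 6 - 5 = 1)
J(E) = -8 (J(E) = -2*4 = -8)
x = 360 (x = 10*6² = 10*36 = 360)
(J(p) + x)² = (-8 + 360)² = 352² = 123904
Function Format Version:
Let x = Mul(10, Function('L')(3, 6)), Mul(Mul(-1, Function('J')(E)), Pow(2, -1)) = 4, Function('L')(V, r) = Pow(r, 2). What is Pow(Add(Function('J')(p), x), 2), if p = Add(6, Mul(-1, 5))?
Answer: 123904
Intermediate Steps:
p = 1 (p = Add(6, -5) = 1)
Function('J')(E) = -8 (Function('J')(E) = Mul(-2, 4) = -8)
x = 360 (x = Mul(10, Pow(6, 2)) = Mul(10, 36) = 360)
Pow(Add(Function('J')(p), x), 2) = Pow(Add(-8, 360), 2) = Pow(352, 2) = 123904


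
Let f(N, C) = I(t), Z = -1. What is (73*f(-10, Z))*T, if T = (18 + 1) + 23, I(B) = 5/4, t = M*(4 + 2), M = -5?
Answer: 7665/2 ≈ 3832.5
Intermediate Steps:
t = -30 (t = -5*(4 + 2) = -5*6 = -30)
I(B) = 5/4 (I(B) = 5*(¼) = 5/4)
f(N, C) = 5/4
T = 42 (T = 19 + 23 = 42)
(73*f(-10, Z))*T = (73*(5/4))*42 = (365/4)*42 = 7665/2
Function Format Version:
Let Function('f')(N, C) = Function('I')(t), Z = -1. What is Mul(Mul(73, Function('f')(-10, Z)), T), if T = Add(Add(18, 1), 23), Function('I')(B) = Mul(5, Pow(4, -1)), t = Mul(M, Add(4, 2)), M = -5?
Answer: Rational(7665, 2) ≈ 3832.5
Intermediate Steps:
t = -30 (t = Mul(-5, Add(4, 2)) = Mul(-5, 6) = -30)
Function('I')(B) = Rational(5, 4) (Function('I')(B) = Mul(5, Rational(1, 4)) = Rational(5, 4))
Function('f')(N, C) = Rational(5, 4)
T = 42 (T = Add(19, 23) = 42)
Mul(Mul(73, Function('f')(-10, Z)), T) = Mul(Mul(73, Rational(5, 4)), 42) = Mul(Rational(365, 4), 42) = Rational(7665, 2)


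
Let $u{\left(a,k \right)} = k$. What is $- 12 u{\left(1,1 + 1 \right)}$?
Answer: $-24$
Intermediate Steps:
$- 12 u{\left(1,1 + 1 \right)} = - 12 \left(1 + 1\right) = \left(-12\right) 2 = -24$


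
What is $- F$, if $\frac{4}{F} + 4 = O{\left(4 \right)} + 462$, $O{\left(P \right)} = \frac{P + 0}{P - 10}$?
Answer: $- \frac{3}{343} \approx -0.0087464$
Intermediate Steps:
$O{\left(P \right)} = \frac{P}{-10 + P}$
$F = \frac{3}{343}$ ($F = \frac{4}{-4 + \left(\frac{4}{-10 + 4} + 462\right)} = \frac{4}{-4 + \left(\frac{4}{-6} + 462\right)} = \frac{4}{-4 + \left(4 \left(- \frac{1}{6}\right) + 462\right)} = \frac{4}{-4 + \left(- \frac{2}{3} + 462\right)} = \frac{4}{-4 + \frac{1384}{3}} = \frac{4}{\frac{1372}{3}} = 4 \cdot \frac{3}{1372} = \frac{3}{343} \approx 0.0087464$)
$- F = \left(-1\right) \frac{3}{343} = - \frac{3}{343}$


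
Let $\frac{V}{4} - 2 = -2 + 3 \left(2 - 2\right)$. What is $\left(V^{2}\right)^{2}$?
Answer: $0$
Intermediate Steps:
$V = 0$ ($V = 8 + 4 \left(-2 + 3 \left(2 - 2\right)\right) = 8 + 4 \left(-2 + 3 \cdot 0\right) = 8 + 4 \left(-2 + 0\right) = 8 + 4 \left(-2\right) = 8 - 8 = 0$)
$\left(V^{2}\right)^{2} = \left(0^{2}\right)^{2} = 0^{2} = 0$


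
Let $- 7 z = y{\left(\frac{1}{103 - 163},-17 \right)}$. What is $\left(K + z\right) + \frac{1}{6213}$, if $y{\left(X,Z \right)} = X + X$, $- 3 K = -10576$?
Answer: $\frac{511068287}{144970} \approx 3525.3$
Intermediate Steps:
$K = \frac{10576}{3}$ ($K = \left(- \frac{1}{3}\right) \left(-10576\right) = \frac{10576}{3} \approx 3525.3$)
$y{\left(X,Z \right)} = 2 X$
$z = \frac{1}{210}$ ($z = - \frac{2 \frac{1}{103 - 163}}{7} = - \frac{2 \frac{1}{-60}}{7} = - \frac{2 \left(- \frac{1}{60}\right)}{7} = \left(- \frac{1}{7}\right) \left(- \frac{1}{30}\right) = \frac{1}{210} \approx 0.0047619$)
$\left(K + z\right) + \frac{1}{6213} = \left(\frac{10576}{3} + \frac{1}{210}\right) + \frac{1}{6213} = \frac{740321}{210} + \frac{1}{6213} = \frac{511068287}{144970}$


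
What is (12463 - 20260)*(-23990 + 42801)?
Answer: -146669367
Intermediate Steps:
(12463 - 20260)*(-23990 + 42801) = -7797*18811 = -146669367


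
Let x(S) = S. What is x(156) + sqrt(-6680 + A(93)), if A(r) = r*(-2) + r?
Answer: 156 + I*sqrt(6773) ≈ 156.0 + 82.298*I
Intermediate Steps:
A(r) = -r (A(r) = -2*r + r = -r)
x(156) + sqrt(-6680 + A(93)) = 156 + sqrt(-6680 - 1*93) = 156 + sqrt(-6680 - 93) = 156 + sqrt(-6773) = 156 + I*sqrt(6773)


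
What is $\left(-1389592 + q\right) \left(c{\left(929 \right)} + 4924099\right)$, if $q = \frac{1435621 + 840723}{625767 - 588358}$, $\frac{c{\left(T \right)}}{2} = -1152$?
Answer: $- \frac{255839682099837280}{37409} \approx -6.839 \cdot 10^{12}$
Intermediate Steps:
$c{\left(T \right)} = -2304$ ($c{\left(T \right)} = 2 \left(-1152\right) = -2304$)
$q = \frac{2276344}{37409} \approx 60.85$
$\left(-1389592 + q\right) \left(c{\left(929 \right)} + 4924099\right) = \left(-1389592 + \frac{2276344}{37409}\right) \left(-2304 + 4924099\right) = \left(- \frac{51980970784}{37409}\right) 4921795 = - \frac{255839682099837280}{37409}$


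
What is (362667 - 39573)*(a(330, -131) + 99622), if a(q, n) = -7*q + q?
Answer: 31547544348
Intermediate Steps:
a(q, n) = -6*q
(362667 - 39573)*(a(330, -131) + 99622) = (362667 - 39573)*(-6*330 + 99622) = 323094*(-1980 + 99622) = 323094*97642 = 31547544348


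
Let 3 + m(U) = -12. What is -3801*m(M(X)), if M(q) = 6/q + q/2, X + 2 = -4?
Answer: 57015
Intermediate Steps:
X = -6 (X = -2 - 4 = -6)
M(q) = q/2 + 6/q (M(q) = 6/q + q*(½) = 6/q + q/2 = q/2 + 6/q)
m(U) = -15 (m(U) = -3 - 12 = -15)
-3801*m(M(X)) = -3801*(-15) = 57015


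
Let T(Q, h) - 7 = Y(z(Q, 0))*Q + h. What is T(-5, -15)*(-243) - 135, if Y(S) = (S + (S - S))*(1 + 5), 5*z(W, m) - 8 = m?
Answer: 13473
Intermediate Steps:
z(W, m) = 8/5 + m/5
Y(S) = 6*S (Y(S) = (S + 0)*6 = S*6 = 6*S)
T(Q, h) = 7 + h + 48*Q/5 (T(Q, h) = 7 + ((6*(8/5 + (⅕)*0))*Q + h) = 7 + ((6*(8/5 + 0))*Q + h) = 7 + ((6*(8/5))*Q + h) = 7 + (48*Q/5 + h) = 7 + (h + 48*Q/5) = 7 + h + 48*Q/5)
T(-5, -15)*(-243) - 135 = (7 - 15 + (48/5)*(-5))*(-243) - 135 = (7 - 15 - 48)*(-243) - 135 = -56*(-243) - 135 = 13608 - 135 = 13473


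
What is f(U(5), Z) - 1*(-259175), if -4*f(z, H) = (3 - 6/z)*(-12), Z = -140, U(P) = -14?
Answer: 1814297/7 ≈ 2.5919e+5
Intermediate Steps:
f(z, H) = 9 - 18/z (f(z, H) = -(3 - 6/z)*(-12)/4 = -(-36 + 72/z)/4 = 9 - 18/z)
f(U(5), Z) - 1*(-259175) = (9 - 18/(-14)) - 1*(-259175) = (9 - 18*(-1/14)) + 259175 = (9 + 9/7) + 259175 = 72/7 + 259175 = 1814297/7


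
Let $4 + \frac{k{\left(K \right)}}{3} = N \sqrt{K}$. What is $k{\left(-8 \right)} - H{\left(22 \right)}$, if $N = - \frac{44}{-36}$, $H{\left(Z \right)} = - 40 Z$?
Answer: $868 + \frac{22 i \sqrt{2}}{3} \approx 868.0 + 10.371 i$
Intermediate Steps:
$N = \frac{11}{9}$ ($N = \left(-44\right) \left(- \frac{1}{36}\right) = \frac{11}{9} \approx 1.2222$)
$k{\left(K \right)} = -12 + \frac{11 \sqrt{K}}{3}$ ($k{\left(K \right)} = -12 + 3 \frac{11 \sqrt{K}}{9} = -12 + \frac{11 \sqrt{K}}{3}$)
$k{\left(-8 \right)} - H{\left(22 \right)} = \left(-12 + \frac{11 \sqrt{-8}}{3}\right) - \left(-40\right) 22 = \left(-12 + \frac{11 \cdot 2 i \sqrt{2}}{3}\right) - -880 = \left(-12 + \frac{22 i \sqrt{2}}{3}\right) + 880 = 868 + \frac{22 i \sqrt{2}}{3}$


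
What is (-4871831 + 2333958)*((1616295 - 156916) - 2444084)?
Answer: 2499056232465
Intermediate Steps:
(-4871831 + 2333958)*((1616295 - 156916) - 2444084) = -2537873*(1459379 - 2444084) = -2537873*(-984705) = 2499056232465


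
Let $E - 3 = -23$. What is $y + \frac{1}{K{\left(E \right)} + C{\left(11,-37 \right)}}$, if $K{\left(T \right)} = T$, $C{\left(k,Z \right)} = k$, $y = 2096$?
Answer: $\frac{18863}{9} \approx 2095.9$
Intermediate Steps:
$E = -20$ ($E = 3 - 23 = -20$)
$y + \frac{1}{K{\left(E \right)} + C{\left(11,-37 \right)}} = 2096 + \frac{1}{-20 + 11} = 2096 + \frac{1}{-9} = 2096 - \frac{1}{9} = \frac{18863}{9}$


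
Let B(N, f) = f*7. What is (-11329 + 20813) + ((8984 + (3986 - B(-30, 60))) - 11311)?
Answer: 10723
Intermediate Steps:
B(N, f) = 7*f
(-11329 + 20813) + ((8984 + (3986 - B(-30, 60))) - 11311) = (-11329 + 20813) + ((8984 + (3986 - 7*60)) - 11311) = 9484 + ((8984 + (3986 - 1*420)) - 11311) = 9484 + ((8984 + (3986 - 420)) - 11311) = 9484 + ((8984 + 3566) - 11311) = 9484 + (12550 - 11311) = 9484 + 1239 = 10723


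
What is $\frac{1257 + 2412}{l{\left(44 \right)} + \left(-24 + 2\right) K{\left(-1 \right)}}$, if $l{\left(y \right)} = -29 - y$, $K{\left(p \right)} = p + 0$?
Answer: $- \frac{1223}{17} \approx -71.941$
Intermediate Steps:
$K{\left(p \right)} = p$
$\frac{1257 + 2412}{l{\left(44 \right)} + \left(-24 + 2\right) K{\left(-1 \right)}} = \frac{1257 + 2412}{\left(-29 - 44\right) + \left(-24 + 2\right) \left(-1\right)} = \frac{3669}{\left(-29 - 44\right) - -22} = \frac{3669}{-73 + 22} = \frac{3669}{-51} = 3669 \left(- \frac{1}{51}\right) = - \frac{1223}{17}$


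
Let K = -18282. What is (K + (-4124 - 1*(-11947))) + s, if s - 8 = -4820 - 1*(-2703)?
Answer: -12568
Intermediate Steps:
s = -2109 (s = 8 + (-4820 - 1*(-2703)) = 8 + (-4820 + 2703) = 8 - 2117 = -2109)
(K + (-4124 - 1*(-11947))) + s = (-18282 + (-4124 - 1*(-11947))) - 2109 = (-18282 + (-4124 + 11947)) - 2109 = (-18282 + 7823) - 2109 = -10459 - 2109 = -12568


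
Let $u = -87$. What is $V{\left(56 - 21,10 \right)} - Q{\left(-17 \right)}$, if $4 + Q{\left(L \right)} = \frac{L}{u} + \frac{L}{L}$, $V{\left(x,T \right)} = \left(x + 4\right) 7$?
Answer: $\frac{23995}{87} \approx 275.8$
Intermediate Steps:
$V{\left(x,T \right)} = 28 + 7 x$ ($V{\left(x,T \right)} = \left(4 + x\right) 7 = 28 + 7 x$)
$Q{\left(L \right)} = -3 - \frac{L}{87}$ ($Q{\left(L \right)} = -4 + \left(\frac{L}{-87} + \frac{L}{L}\right) = -4 + \left(L \left(- \frac{1}{87}\right) + 1\right) = -4 - \left(-1 + \frac{L}{87}\right) = -3 - \frac{L}{87}$)
$V{\left(56 - 21,10 \right)} - Q{\left(-17 \right)} = \left(28 + 7 \left(56 - 21\right)\right) - \left(-3 - - \frac{17}{87}\right) = \left(28 + 7 \left(56 - 21\right)\right) - \left(-3 + \frac{17}{87}\right) = \left(28 + 7 \cdot 35\right) - - \frac{244}{87} = \left(28 + 245\right) + \frac{244}{87} = 273 + \frac{244}{87} = \frac{23995}{87}$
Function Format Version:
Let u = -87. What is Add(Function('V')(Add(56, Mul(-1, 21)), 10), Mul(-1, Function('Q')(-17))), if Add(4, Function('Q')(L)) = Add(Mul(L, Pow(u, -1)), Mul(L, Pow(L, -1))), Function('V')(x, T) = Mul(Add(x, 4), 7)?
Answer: Rational(23995, 87) ≈ 275.80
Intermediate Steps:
Function('V')(x, T) = Add(28, Mul(7, x)) (Function('V')(x, T) = Mul(Add(4, x), 7) = Add(28, Mul(7, x)))
Function('Q')(L) = Add(-3, Mul(Rational(-1, 87), L)) (Function('Q')(L) = Add(-4, Add(Mul(L, Pow(-87, -1)), Mul(L, Pow(L, -1)))) = Add(-4, Add(Mul(L, Rational(-1, 87)), 1)) = Add(-4, Add(Mul(Rational(-1, 87), L), 1)) = Add(-4, Add(1, Mul(Rational(-1, 87), L))) = Add(-3, Mul(Rational(-1, 87), L)))
Add(Function('V')(Add(56, Mul(-1, 21)), 10), Mul(-1, Function('Q')(-17))) = Add(Add(28, Mul(7, Add(56, Mul(-1, 21)))), Mul(-1, Add(-3, Mul(Rational(-1, 87), -17)))) = Add(Add(28, Mul(7, Add(56, -21))), Mul(-1, Add(-3, Rational(17, 87)))) = Add(Add(28, Mul(7, 35)), Mul(-1, Rational(-244, 87))) = Add(Add(28, 245), Rational(244, 87)) = Add(273, Rational(244, 87)) = Rational(23995, 87)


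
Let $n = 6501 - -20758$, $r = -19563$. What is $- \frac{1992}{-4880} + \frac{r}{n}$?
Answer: $- \frac{5145939}{16627990} \approx -0.30947$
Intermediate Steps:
$n = 27259$ ($n = 6501 + 20758 = 27259$)
$- \frac{1992}{-4880} + \frac{r}{n} = - \frac{1992}{-4880} - \frac{19563}{27259} = \left(-1992\right) \left(- \frac{1}{4880}\right) - \frac{19563}{27259} = \frac{249}{610} - \frac{19563}{27259} = - \frac{5145939}{16627990}$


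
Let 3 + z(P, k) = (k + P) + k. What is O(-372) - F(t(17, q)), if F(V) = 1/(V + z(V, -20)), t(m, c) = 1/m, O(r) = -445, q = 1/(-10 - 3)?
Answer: -324388/729 ≈ -444.98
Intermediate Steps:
q = -1/13 (q = 1/(-13) = -1/13 ≈ -0.076923)
z(P, k) = -3 + P + 2*k (z(P, k) = -3 + ((k + P) + k) = -3 + ((P + k) + k) = -3 + (P + 2*k) = -3 + P + 2*k)
F(V) = 1/(-43 + 2*V) (F(V) = 1/(V + (-3 + V + 2*(-20))) = 1/(V + (-3 + V - 40)) = 1/(V + (-43 + V)) = 1/(-43 + 2*V))
O(-372) - F(t(17, q)) = -445 - 1/(-43 + 2/17) = -445 - 1/(-729/17) = -445 - 1*(-17/729) = -445 + 17/729 = -324388/729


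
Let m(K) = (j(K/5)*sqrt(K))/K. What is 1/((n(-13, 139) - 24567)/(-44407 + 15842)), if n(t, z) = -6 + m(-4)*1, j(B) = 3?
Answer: 187180732/161021955 - 11426*I/161021955 ≈ 1.1625 - 7.0959e-5*I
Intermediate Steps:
m(K) = 3/sqrt(K) (m(K) = (3*sqrt(K))/K = 3/sqrt(K))
n(t, z) = -6 - 3*I/2 (n(t, z) = -6 + (3/sqrt(-4))*1 = -6 + (3*(-I/2))*1 = -6 - 3*I/2*1 = -6 - 3*I/2)
1/((n(-13, 139) - 24567)/(-44407 + 15842)) = 1/(((-6 - 3*I/2) - 24567)/(-44407 + 15842)) = 1/((-24573 - 3*I/2)/(-28565)) = 1/((-24573 - 3*I/2)*(-1/28565)) = 1/(24573/28565 + 3*I/57130) = 130553476*(24573/28565 - 3*I/57130)/96613173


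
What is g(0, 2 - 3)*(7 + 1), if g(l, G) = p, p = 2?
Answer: 16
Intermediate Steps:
g(l, G) = 2
g(0, 2 - 3)*(7 + 1) = 2*(7 + 1) = 2*8 = 16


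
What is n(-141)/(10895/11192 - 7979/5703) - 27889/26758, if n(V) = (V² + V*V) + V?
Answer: -67669819422625855/726928779514 ≈ -93090.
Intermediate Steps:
n(V) = V + 2*V² (n(V) = (V² + V²) + V = 2*V² + V = V + 2*V²)
n(-141)/(10895/11192 - 7979/5703) - 27889/26758 = (-141*(1 + 2*(-141)))/(10895/11192 - 7979/5703) - 27889/26758 = (-141*(1 - 282))/(10895*(1/11192) - 7979*1/5703) - 27889*1/26758 = (-141*(-281))/(10895/11192 - 7979/5703) - 27889/26758 = 39621/(-27166783/63827976) - 27889/26758 = 39621*(-63827976/27166783) - 27889/26758 = -2528928237096/27166783 - 27889/26758 = -67669819422625855/726928779514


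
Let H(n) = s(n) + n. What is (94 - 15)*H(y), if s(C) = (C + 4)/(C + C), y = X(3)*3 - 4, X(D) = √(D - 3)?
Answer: -316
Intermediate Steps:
X(D) = √(-3 + D)
y = -4 (y = √(-3 + 3)*3 - 4 = √0*3 - 4 = 0*3 - 4 = 0 - 4 = -4)
s(C) = (4 + C)/(2*C) (s(C) = (4 + C)/((2*C)) = (4 + C)*(1/(2*C)) = (4 + C)/(2*C))
H(n) = n + (4 + n)/(2*n) (H(n) = (4 + n)/(2*n) + n = n + (4 + n)/(2*n))
(94 - 15)*H(y) = (94 - 15)*(½ - 4 + 2/(-4)) = 79*(½ - 4 + 2*(-¼)) = 79*(½ - 4 - ½) = 79*(-4) = -316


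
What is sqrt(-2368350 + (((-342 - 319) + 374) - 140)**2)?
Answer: I*sqrt(2186021) ≈ 1478.5*I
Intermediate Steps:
sqrt(-2368350 + (((-342 - 319) + 374) - 140)**2) = sqrt(-2368350 + ((-661 + 374) - 140)**2) = sqrt(-2368350 + (-287 - 140)**2) = sqrt(-2368350 + (-427)**2) = sqrt(-2368350 + 182329) = sqrt(-2186021) = I*sqrt(2186021)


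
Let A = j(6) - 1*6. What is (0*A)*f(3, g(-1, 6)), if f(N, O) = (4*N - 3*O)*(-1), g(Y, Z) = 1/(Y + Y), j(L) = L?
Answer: 0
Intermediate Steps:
g(Y, Z) = 1/(2*Y)
A = 0 (A = 6 - 1*6 = 6 - 6 = 0)
f(N, O) = -4*N + 3*O (f(N, O) = (-3*O + 4*N)*(-1) = -4*N + 3*O)
(0*A)*f(3, g(-1, 6)) = (0*0)*(-4*3 + 3*((½)/(-1))) = 0*(-12 + 3*((½)*(-1))) = 0*(-12 + 3*(-½)) = 0*(-12 - 3/2) = 0*(-27/2) = 0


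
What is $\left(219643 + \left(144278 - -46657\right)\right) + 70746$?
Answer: $481324$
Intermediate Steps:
$\left(219643 + \left(144278 - -46657\right)\right) + 70746 = \left(219643 + \left(144278 + 46657\right)\right) + 70746 = \left(219643 + 190935\right) + 70746 = 410578 + 70746 = 481324$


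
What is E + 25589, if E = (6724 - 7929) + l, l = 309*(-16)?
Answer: 19440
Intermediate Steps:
l = -4944
E = -6149 (E = (6724 - 7929) - 4944 = -1205 - 4944 = -6149)
E + 25589 = -6149 + 25589 = 19440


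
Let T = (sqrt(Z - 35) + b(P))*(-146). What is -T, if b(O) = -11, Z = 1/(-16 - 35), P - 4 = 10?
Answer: -1606 + 146*I*sqrt(91086)/51 ≈ -1606.0 + 863.99*I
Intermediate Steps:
P = 14 (P = 4 + 10 = 14)
Z = -1/51 (Z = 1/(-51) = -1/51 ≈ -0.019608)
T = 1606 - 146*I*sqrt(91086)/51 (T = (sqrt(-1/51 - 35) - 11)*(-146) = (sqrt(-1786/51) - 11)*(-146) = (I*sqrt(91086)/51 - 11)*(-146) = (-11 + I*sqrt(91086)/51)*(-146) = 1606 - 146*I*sqrt(91086)/51 ≈ 1606.0 - 863.99*I)
-T = -(1606 - 146*I*sqrt(91086)/51) = -1606 + 146*I*sqrt(91086)/51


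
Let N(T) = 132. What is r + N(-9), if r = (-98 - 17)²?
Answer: 13357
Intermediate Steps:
r = 13225 (r = (-115)² = 13225)
r + N(-9) = 13225 + 132 = 13357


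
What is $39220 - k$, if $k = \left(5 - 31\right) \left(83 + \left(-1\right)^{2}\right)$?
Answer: $41404$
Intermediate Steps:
$k = -2184$ ($k = - 26 \left(83 + 1\right) = \left(-26\right) 84 = -2184$)
$39220 - k = 39220 - -2184 = 39220 + 2184 = 41404$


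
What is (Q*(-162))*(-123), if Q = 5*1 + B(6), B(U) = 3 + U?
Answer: 278964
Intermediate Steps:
Q = 14 (Q = 5*1 + (3 + 6) = 5 + 9 = 14)
(Q*(-162))*(-123) = (14*(-162))*(-123) = -2268*(-123) = 278964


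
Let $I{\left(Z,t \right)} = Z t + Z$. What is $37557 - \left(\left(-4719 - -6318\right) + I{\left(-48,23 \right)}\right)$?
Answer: $37110$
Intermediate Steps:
$I{\left(Z,t \right)} = Z + Z t$
$37557 - \left(\left(-4719 - -6318\right) + I{\left(-48,23 \right)}\right) = 37557 - \left(\left(-4719 - -6318\right) - 48 \left(1 + 23\right)\right) = 37557 - \left(\left(-4719 + 6318\right) - 1152\right) = 37557 - \left(1599 - 1152\right) = 37557 - 447 = 37110$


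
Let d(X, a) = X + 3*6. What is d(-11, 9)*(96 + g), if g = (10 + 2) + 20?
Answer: 896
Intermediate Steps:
d(X, a) = 18 + X (d(X, a) = X + 18 = 18 + X)
g = 32 (g = 12 + 20 = 32)
d(-11, 9)*(96 + g) = (18 - 11)*(96 + 32) = 7*128 = 896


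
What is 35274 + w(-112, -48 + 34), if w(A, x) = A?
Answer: 35162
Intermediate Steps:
35274 + w(-112, -48 + 34) = 35274 - 112 = 35162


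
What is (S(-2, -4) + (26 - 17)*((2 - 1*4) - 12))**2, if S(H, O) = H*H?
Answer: 14884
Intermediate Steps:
S(H, O) = H**2
(S(-2, -4) + (26 - 17)*((2 - 1*4) - 12))**2 = ((-2)**2 + (26 - 17)*((2 - 1*4) - 12))**2 = (4 + 9*((2 - 4) - 12))**2 = (4 + 9*(-2 - 12))**2 = (4 + 9*(-14))**2 = (4 - 126)**2 = (-122)**2 = 14884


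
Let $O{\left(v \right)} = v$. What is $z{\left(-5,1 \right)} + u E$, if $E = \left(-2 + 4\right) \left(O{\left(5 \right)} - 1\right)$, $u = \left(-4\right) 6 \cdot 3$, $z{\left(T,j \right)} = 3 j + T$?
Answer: $-578$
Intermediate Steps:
$z{\left(T,j \right)} = T + 3 j$
$u = -72$ ($u = \left(-24\right) 3 = -72$)
$E = 8$ ($E = \left(-2 + 4\right) \left(5 - 1\right) = 2 \cdot 4 = 8$)
$z{\left(-5,1 \right)} + u E = \left(-5 + 3 \cdot 1\right) - 576 = \left(-5 + 3\right) - 576 = -2 - 576 = -578$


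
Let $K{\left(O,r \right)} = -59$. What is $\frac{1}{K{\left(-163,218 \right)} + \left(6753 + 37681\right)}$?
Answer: $\frac{1}{44375} \approx 2.2535 \cdot 10^{-5}$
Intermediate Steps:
$\frac{1}{K{\left(-163,218 \right)} + \left(6753 + 37681\right)} = \frac{1}{-59 + \left(6753 + 37681\right)} = \frac{1}{-59 + 44434} = \frac{1}{44375}$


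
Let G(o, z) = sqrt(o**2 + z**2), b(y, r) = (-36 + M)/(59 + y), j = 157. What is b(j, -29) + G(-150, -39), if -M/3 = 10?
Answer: -11/36 + 3*sqrt(2669) ≈ 154.68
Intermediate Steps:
M = -30 (M = -3*10 = -30)
b(y, r) = -66/(59 + y) (b(y, r) = (-36 - 30)/(59 + y) = -66/(59 + y))
b(j, -29) + G(-150, -39) = -66/(59 + 157) + sqrt((-150)**2 + (-39)**2) = -66/216 + sqrt(22500 + 1521) = -66*1/216 + sqrt(24021) = -11/36 + 3*sqrt(2669)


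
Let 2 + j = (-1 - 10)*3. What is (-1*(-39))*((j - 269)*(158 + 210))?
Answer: -4363008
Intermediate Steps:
j = -35 (j = -2 + (-1 - 10)*3 = -2 - 11*3 = -2 - 33 = -35)
(-1*(-39))*((j - 269)*(158 + 210)) = (-1*(-39))*((-35 - 269)*(158 + 210)) = 39*(-304*368) = 39*(-111872) = -4363008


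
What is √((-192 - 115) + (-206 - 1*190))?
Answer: I*√703 ≈ 26.514*I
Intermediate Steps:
√((-192 - 115) + (-206 - 1*190)) = √(-307 + (-206 - 190)) = √(-307 - 396) = √(-703) = I*√703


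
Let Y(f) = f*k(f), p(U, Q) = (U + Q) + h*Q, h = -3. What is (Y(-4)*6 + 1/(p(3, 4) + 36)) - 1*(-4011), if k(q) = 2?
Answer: 122854/31 ≈ 3963.0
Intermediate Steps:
p(U, Q) = U - 2*Q (p(U, Q) = (U + Q) - 3*Q = (Q + U) - 3*Q = U - 2*Q)
Y(f) = 2*f (Y(f) = f*2 = 2*f)
(Y(-4)*6 + 1/(p(3, 4) + 36)) - 1*(-4011) = ((2*(-4))*6 + 1/((3 - 2*4) + 36)) - 1*(-4011) = (-8*6 + 1/((3 - 8) + 36)) + 4011 = (-48 + 1/(-5 + 36)) + 4011 = (-48 + 1/31) + 4011 = -1487/31 + 4011 = 122854/31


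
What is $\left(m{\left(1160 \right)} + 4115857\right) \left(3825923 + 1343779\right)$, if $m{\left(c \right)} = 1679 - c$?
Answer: $21280437239952$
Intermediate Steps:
$\left(m{\left(1160 \right)} + 4115857\right) \left(3825923 + 1343779\right) = \left(\left(1679 - 1160\right) + 4115857\right) \left(3825923 + 1343779\right) = \left(\left(1679 - 1160\right) + 4115857\right) 5169702 = \left(519 + 4115857\right) 5169702 = 4116376 \cdot 5169702 = 21280437239952$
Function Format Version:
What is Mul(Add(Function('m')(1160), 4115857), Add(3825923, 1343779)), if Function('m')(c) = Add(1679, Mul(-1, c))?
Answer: 21280437239952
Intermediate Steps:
Mul(Add(Function('m')(1160), 4115857), Add(3825923, 1343779)) = Mul(Add(Add(1679, Mul(-1, 1160)), 4115857), Add(3825923, 1343779)) = Mul(Add(Add(1679, -1160), 4115857), 5169702) = Mul(Add(519, 4115857), 5169702) = Mul(4116376, 5169702) = 21280437239952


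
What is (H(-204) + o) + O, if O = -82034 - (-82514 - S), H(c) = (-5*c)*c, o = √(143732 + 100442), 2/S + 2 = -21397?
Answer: -4442432402/21399 + √244174 ≈ -2.0711e+5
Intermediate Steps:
S = -2/21399 (S = 2/(-2 - 21397) = 2/(-21399) = 2*(-1/21399) = -2/21399 ≈ -9.3462e-5)
o = √244174 ≈ 494.14
H(c) = -5*c²
O = 10271518/21399 (O = -82034 - (-82514 - 1*(-2/21399)) = -82034 - (-82514 + 2/21399) = -82034 - 1*(-1765717084/21399) = -82034 + 1765717084/21399 = 10271518/21399 ≈ 480.00)
(H(-204) + o) + O = (-5*(-204)² + √244174) + 10271518/21399 = (-5*41616 + √244174) + 10271518/21399 = (-208080 + √244174) + 10271518/21399 = -4442432402/21399 + √244174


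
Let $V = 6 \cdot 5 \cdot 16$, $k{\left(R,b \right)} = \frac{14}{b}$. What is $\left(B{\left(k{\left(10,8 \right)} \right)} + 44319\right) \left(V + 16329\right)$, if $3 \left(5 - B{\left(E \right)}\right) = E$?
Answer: $\frac{2980129243}{4} \approx 7.4503 \cdot 10^{8}$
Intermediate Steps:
$B{\left(E \right)} = 5 - \frac{E}{3}$
$V = 480$ ($V = 30 \cdot 16 = 480$)
$\left(B{\left(k{\left(10,8 \right)} \right)} + 44319\right) \left(V + 16329\right) = \left(\left(5 - \frac{14 \cdot \frac{1}{8}}{3}\right) + 44319\right) \left(480 + 16329\right) = \left(\left(5 - \frac{14 \cdot \frac{1}{8}}{3}\right) + 44319\right) 16809 = \left(\left(5 - \frac{7}{12}\right) + 44319\right) 16809 = \left(\frac{53}{12} + 44319\right) 16809 = \frac{531881}{12} \cdot 16809 = \frac{2980129243}{4}$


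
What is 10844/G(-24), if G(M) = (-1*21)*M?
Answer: 2711/126 ≈ 21.516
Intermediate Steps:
G(M) = -21*M
10844/G(-24) = 10844/((-21*(-24))) = 10844/504 = 10844*(1/504) = 2711/126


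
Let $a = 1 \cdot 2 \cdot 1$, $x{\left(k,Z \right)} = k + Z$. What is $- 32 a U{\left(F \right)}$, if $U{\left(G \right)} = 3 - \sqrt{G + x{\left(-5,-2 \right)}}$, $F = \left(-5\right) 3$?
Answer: $-192 + 64 i \sqrt{22} \approx -192.0 + 300.19 i$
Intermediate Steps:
$F = -15$
$x{\left(k,Z \right)} = Z + k$
$a = 2$ ($a = 2 \cdot 1 = 2$)
$U{\left(G \right)} = 3 - \sqrt{-7 + G}$ ($U{\left(G \right)} = 3 - \sqrt{G - 7} = 3 - \sqrt{-7 + G}$)
$- 32 a U{\left(F \right)} = \left(-32\right) 2 \left(3 - \sqrt{-7 - 15}\right) = - 64 \left(3 - \sqrt{-22}\right) = - 64 \left(3 - i \sqrt{22}\right) = -192 + 64 i \sqrt{22}$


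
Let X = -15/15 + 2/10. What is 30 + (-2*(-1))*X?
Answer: 142/5 ≈ 28.400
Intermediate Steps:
X = -⅘ (X = -15*1/15 + 2*(⅒) = -1 + ⅕ = -⅘ ≈ -0.80000)
30 + (-2*(-1))*X = 30 - 2*(-1)*(-⅘) = 30 + 2*(-⅘) = 30 - 8/5 = 142/5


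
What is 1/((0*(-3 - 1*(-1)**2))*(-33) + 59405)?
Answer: 1/59405 ≈ 1.6834e-5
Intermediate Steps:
1/((0*(-3 - 1*(-1)**2))*(-33) + 59405) = 1/((0*(-3 - 1*1))*(-33) + 59405) = 1/((0*(-3 - 1))*(-33) + 59405) = 1/((0*(-4))*(-33) + 59405) = 1/(0*(-33) + 59405) = 1/(0 + 59405) = 1/59405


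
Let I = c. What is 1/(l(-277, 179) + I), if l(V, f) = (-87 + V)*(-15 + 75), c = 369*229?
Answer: 1/62661 ≈ 1.5959e-5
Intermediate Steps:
c = 84501
l(V, f) = -5220 + 60*V (l(V, f) = (-87 + V)*60 = -5220 + 60*V)
I = 84501
1/(l(-277, 179) + I) = 1/((-5220 + 60*(-277)) + 84501) = 1/((-5220 - 16620) + 84501) = 1/(-21840 + 84501) = 1/62661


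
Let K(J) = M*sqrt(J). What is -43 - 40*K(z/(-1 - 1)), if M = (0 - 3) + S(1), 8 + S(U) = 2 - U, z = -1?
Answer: -43 + 200*sqrt(2) ≈ 239.84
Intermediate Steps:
S(U) = -6 - U (S(U) = -8 + (2 - U) = -6 - U)
M = -10 (M = (0 - 3) + (-6 - 1*1) = -3 + (-6 - 1) = -3 - 7 = -10)
K(J) = -10*sqrt(J)
-43 - 40*K(z/(-1 - 1)) = -43 - (-400)*sqrt(-1/(-1 - 1)) = -43 - (-400)*sqrt(-1/(-2)) = -43 - (-400)*sqrt(-1*(-1/2)) = -43 - (-400)*sqrt(1/2) = -43 - (-400)*sqrt(2)/2 = -43 - (-200)*sqrt(2) = -43 + 200*sqrt(2)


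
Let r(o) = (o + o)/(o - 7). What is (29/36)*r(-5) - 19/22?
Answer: -457/2376 ≈ -0.19234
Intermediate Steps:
r(o) = 2*o/(-7 + o) (r(o) = (2*o)/(-7 + o) = 2*o/(-7 + o))
(29/36)*r(-5) - 19/22 = (29/36)*(2*(-5)/(-7 - 5)) - 19/22 = (29*(1/36))*(2*(-5)/(-12)) - 19*1/22 = 29*(2*(-5)*(-1/12))/36 - 19/22 = (29/36)*(⅚) - 19/22 = 145/216 - 19/22 = -457/2376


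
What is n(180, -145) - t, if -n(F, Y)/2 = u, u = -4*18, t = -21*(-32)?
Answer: -528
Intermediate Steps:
t = 672
u = -72
n(F, Y) = 144 (n(F, Y) = -2*(-72) = 144)
n(180, -145) - t = 144 - 1*672 = 144 - 672 = -528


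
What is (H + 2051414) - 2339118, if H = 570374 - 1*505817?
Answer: -223147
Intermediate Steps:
H = 64557 (H = 570374 - 505817 = 64557)
(H + 2051414) - 2339118 = (64557 + 2051414) - 2339118 = 2115971 - 2339118 = -223147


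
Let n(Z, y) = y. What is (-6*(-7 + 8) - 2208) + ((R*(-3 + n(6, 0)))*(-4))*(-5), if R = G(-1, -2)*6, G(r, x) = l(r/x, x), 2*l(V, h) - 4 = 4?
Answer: -3654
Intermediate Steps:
l(V, h) = 4 (l(V, h) = 2 + (½)*4 = 2 + 2 = 4)
G(r, x) = 4
R = 24 (R = 4*6 = 24)
(-6*(-7 + 8) - 2208) + ((R*(-3 + n(6, 0)))*(-4))*(-5) = (-6*(-7 + 8) - 2208) + ((24*(-3 + 0))*(-4))*(-5) = (-6*1 - 2208) + ((24*(-3))*(-4))*(-5) = (-6 - 2208) - 72*(-4)*(-5) = -2214 + 288*(-5) = -2214 - 1440 = -3654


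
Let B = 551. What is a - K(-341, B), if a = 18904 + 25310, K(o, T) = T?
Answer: 43663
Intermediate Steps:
a = 44214
a - K(-341, B) = 44214 - 1*551 = 44214 - 551 = 43663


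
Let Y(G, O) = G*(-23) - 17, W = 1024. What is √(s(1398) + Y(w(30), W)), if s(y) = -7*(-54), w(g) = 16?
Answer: I*√7 ≈ 2.6458*I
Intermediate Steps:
s(y) = 378
Y(G, O) = -17 - 23*G (Y(G, O) = -23*G - 17 = -17 - 23*G)
√(s(1398) + Y(w(30), W)) = √(378 + (-17 - 23*16)) = √(378 + (-17 - 368)) = √(378 - 385) = √(-7) = I*√7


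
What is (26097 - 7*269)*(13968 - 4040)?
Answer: 240396592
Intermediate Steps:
(26097 - 7*269)*(13968 - 4040) = (26097 - 1883)*9928 = 24214*9928 = 240396592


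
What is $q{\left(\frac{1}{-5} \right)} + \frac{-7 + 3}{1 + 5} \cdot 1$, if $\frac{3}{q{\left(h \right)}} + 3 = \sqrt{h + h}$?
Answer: $- \frac{229}{141} - \frac{3 i \sqrt{10}}{47} \approx -1.6241 - 0.20185 i$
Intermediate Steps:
$q{\left(h \right)} = \frac{3}{-3 + \sqrt{2} \sqrt{h}}$ ($q{\left(h \right)} = \frac{3}{-3 + \sqrt{h + h}} = \frac{3}{-3 + \sqrt{2 h}} = \frac{3}{-3 + \sqrt{2} \sqrt{h}}$)
$q{\left(\frac{1}{-5} \right)} + \frac{-7 + 3}{1 + 5} \cdot 1 = \frac{3}{-3 + \sqrt{2} \sqrt{\frac{1}{-5}}} + \frac{-7 + 3}{1 + 5} \cdot 1 = \frac{3}{-3 + \sqrt{2} \sqrt{- \frac{1}{5}}} + - \frac{4}{6} \cdot 1 = \frac{3}{-3 + \sqrt{2} \frac{i \sqrt{5}}{5}} + \left(-4\right) \frac{1}{6} \cdot 1 = \frac{3}{-3 + \frac{i \sqrt{10}}{5}} - \frac{2}{3} = - \frac{2}{3} + \frac{3}{-3 + \frac{i \sqrt{10}}{5}}$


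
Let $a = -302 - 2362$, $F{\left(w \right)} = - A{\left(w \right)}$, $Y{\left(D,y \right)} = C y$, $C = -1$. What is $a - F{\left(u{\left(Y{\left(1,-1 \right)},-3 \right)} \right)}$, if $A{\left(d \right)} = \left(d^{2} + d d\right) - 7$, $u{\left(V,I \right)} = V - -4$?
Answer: $-2621$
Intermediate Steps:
$Y{\left(D,y \right)} = - y$
$u{\left(V,I \right)} = 4 + V$ ($u{\left(V,I \right)} = V + 4 = 4 + V$)
$A{\left(d \right)} = -7 + 2 d^{2}$ ($A{\left(d \right)} = \left(d^{2} + d^{2}\right) - 7 = 2 d^{2} - 7 = -7 + 2 d^{2}$)
$F{\left(w \right)} = 7 - 2 w^{2}$ ($F{\left(w \right)} = - (-7 + 2 w^{2}) = 7 - 2 w^{2}$)
$a = -2664$ ($a = -302 - 2362 = -2664$)
$a - F{\left(u{\left(Y{\left(1,-1 \right)},-3 \right)} \right)} = -2664 - \left(7 - 2 \left(4 - -1\right)^{2}\right) = -2664 - \left(7 - 2 \left(4 + 1\right)^{2}\right) = -2664 - \left(7 - 2 \cdot 5^{2}\right) = -2664 - \left(7 - 50\right) = -2664 - -43 = -2664 + 43 = -2621$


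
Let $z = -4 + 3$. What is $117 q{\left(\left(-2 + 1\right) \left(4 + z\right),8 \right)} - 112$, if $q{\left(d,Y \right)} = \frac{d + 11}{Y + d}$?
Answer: $\frac{376}{5} \approx 75.2$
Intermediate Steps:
$z = -1$
$q{\left(d,Y \right)} = \frac{11 + d}{Y + d}$
$117 q{\left(\left(-2 + 1\right) \left(4 + z\right),8 \right)} - 112 = 117 \frac{11 + \left(-2 + 1\right) \left(4 - 1\right)}{8 + \left(-2 + 1\right) \left(4 - 1\right)} - 112 = 117 \frac{11 - 3}{8 - 3} - 112 = 117 \cdot \frac{1}{5} \cdot 8 - 112 = 117 \cdot \frac{8}{5} - 112 = \frac{936}{5} - 112 = \frac{376}{5}$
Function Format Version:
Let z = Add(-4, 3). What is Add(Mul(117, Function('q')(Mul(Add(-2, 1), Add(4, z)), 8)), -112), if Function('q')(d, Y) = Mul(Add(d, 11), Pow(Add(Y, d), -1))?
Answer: Rational(376, 5) ≈ 75.200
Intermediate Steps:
z = -1
Function('q')(d, Y) = Mul(Pow(Add(Y, d), -1), Add(11, d)) (Function('q')(d, Y) = Mul(Add(11, d), Pow(Add(Y, d), -1)) = Mul(Pow(Add(Y, d), -1), Add(11, d)))
Add(Mul(117, Function('q')(Mul(Add(-2, 1), Add(4, z)), 8)), -112) = Add(Mul(117, Mul(Pow(Add(8, Mul(Add(-2, 1), Add(4, -1))), -1), Add(11, Mul(Add(-2, 1), Add(4, -1))))), -112) = Add(Mul(117, Mul(Pow(Add(8, Mul(-1, 3)), -1), Add(11, Mul(-1, 3)))), -112) = Add(Mul(117, Mul(Pow(Add(8, -3), -1), Add(11, -3))), -112) = Add(Mul(117, Mul(Pow(5, -1), 8)), -112) = Add(Mul(117, Mul(Rational(1, 5), 8)), -112) = Add(Mul(117, Rational(8, 5)), -112) = Add(Rational(936, 5), -112) = Rational(376, 5)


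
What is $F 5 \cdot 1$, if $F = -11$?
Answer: $-55$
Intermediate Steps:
$F 5 \cdot 1 = - 11 \cdot 5 \cdot 1 = \left(-11\right) 5 = -55$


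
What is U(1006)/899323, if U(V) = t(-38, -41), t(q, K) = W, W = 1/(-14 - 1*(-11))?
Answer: -1/2697969 ≈ -3.7065e-7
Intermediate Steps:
W = -⅓ (W = 1/(-14 + 11) = 1/(-3) = -⅓ ≈ -0.33333)
t(q, K) = -⅓
U(V) = -⅓
U(1006)/899323 = -⅓/899323 = -⅓*1/899323 = -1/2697969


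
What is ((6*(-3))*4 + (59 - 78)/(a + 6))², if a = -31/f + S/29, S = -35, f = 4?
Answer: 505890064/117649 ≈ 4300.0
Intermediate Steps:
a = -1039/116 (a = -31/4 - 35/29 = -1039/116 ≈ -8.9569)
((6*(-3))*4 + (59 - 78)/(a + 6))² = ((6*(-3))*4 + (59 - 78)/(-1039/116 + 6))² = (-18*4 - 19/(-343/116))² = (-72 - 19*(-116/343))² = (-72 + 2204/343)² = (-22492/343)² = 505890064/117649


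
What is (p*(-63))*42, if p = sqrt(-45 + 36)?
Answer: -7938*I ≈ -7938.0*I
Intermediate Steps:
p = 3*I (p = sqrt(-9) = 3*I ≈ 3.0*I)
(p*(-63))*42 = ((3*I)*(-63))*42 = -189*I*42 = -7938*I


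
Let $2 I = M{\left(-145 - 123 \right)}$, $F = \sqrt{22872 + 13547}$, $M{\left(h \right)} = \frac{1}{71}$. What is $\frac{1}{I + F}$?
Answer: $- \frac{142}{734352715} + \frac{20164 \sqrt{36419}}{734352715} \approx 0.0052399$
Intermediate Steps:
$M{\left(h \right)} = \frac{1}{71}$
$F = \sqrt{36419} \approx 190.84$
$I = \frac{1}{142}$ ($I = \frac{1}{2} \cdot \frac{1}{71} = \frac{1}{142} \approx 0.0070423$)
$\frac{1}{I + F} = \frac{1}{\frac{1}{142} + \sqrt{36419}}$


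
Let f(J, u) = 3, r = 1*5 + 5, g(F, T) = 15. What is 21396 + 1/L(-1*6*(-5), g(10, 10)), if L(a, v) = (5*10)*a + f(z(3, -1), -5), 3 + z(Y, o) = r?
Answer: 32158189/1503 ≈ 21396.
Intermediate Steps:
r = 10 (r = 5 + 5 = 10)
z(Y, o) = 7 (z(Y, o) = -3 + 10 = 7)
L(a, v) = 3 + 50*a (L(a, v) = (5*10)*a + 3 = 50*a + 3 = 3 + 50*a)
21396 + 1/L(-1*6*(-5), g(10, 10)) = 21396 + 1/(3 + 50*(-1*6*(-5))) = 21396 + 1/(3 + 50*(-6*(-5))) = 21396 + 1/(3 + 50*30) = 21396 + 1/(3 + 1500) = 21396 + 1/1503 = 32158189/1503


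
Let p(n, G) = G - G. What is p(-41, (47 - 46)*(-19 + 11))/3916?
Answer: 0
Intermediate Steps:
p(n, G) = 0
p(-41, (47 - 46)*(-19 + 11))/3916 = 0/3916 = 0*(1/3916) = 0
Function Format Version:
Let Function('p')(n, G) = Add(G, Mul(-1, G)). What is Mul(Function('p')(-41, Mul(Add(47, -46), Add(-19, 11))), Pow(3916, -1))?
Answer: 0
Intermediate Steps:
Function('p')(n, G) = 0
Mul(Function('p')(-41, Mul(Add(47, -46), Add(-19, 11))), Pow(3916, -1)) = Mul(0, Pow(3916, -1)) = Mul(0, Rational(1, 3916)) = 0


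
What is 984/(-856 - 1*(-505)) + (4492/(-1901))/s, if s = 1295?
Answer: -807994324/288030015 ≈ -2.8052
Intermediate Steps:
984/(-856 - 1*(-505)) + (4492/(-1901))/s = 984/(-856 - 1*(-505)) + (4492/(-1901))/1295 = 984/(-856 + 505) + (4492*(-1/1901))*(1/1295) = 984/(-351) - 4492/1901*1/1295 = 984*(-1/351) - 4492/2461795 = -328/117 - 4492/2461795 = -807994324/288030015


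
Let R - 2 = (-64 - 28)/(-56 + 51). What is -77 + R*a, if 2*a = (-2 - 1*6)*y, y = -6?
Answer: 2063/5 ≈ 412.60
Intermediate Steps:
R = 102/5 (R = 2 + (-64 - 28)/(-56 + 51) = 2 - 92/(-5) = 2 - 92*(-⅕) = 2 + 92/5 = 102/5 ≈ 20.400)
a = 24 (a = ((-2 - 1*6)*(-6))/2 = ((-2 - 6)*(-6))/2 = (-8*(-6))/2 = (½)*48 = 24)
-77 + R*a = -77 + (102/5)*24 = -77 + 2448/5 = 2063/5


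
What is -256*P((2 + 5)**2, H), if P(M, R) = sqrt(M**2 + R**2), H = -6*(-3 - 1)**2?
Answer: -256*sqrt(11617) ≈ -27592.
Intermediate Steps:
H = -96 (H = -6*(-4)**2 = -6*16 = -96)
-256*P((2 + 5)**2, H) = -256*sqrt(((2 + 5)**2)**2 + (-96)**2) = -256*sqrt((7**2)**2 + 9216) = -256*sqrt(49**2 + 9216) = -256*sqrt(2401 + 9216) = -256*sqrt(11617)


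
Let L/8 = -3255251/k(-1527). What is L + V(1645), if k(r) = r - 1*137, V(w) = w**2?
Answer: 566108451/208 ≈ 2.7217e+6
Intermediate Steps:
k(r) = -137 + r (k(r) = r - 137 = -137 + r)
L = 3255251/208 (L = 8*(-3255251/(-137 - 1527)) = 8*(-3255251/(-1664)) = 8*(-3255251*(-1/1664)) = 8*(3255251/1664) = 3255251/208 ≈ 15650.)
L + V(1645) = 3255251/208 + 1645**2 = 3255251/208 + 2706025 = 566108451/208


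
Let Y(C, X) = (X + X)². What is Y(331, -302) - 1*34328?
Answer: 330488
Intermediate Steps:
Y(C, X) = 4*X² (Y(C, X) = (2*X)² = 4*X²)
Y(331, -302) - 1*34328 = 4*(-302)² - 1*34328 = 4*91204 - 34328 = 364816 - 34328 = 330488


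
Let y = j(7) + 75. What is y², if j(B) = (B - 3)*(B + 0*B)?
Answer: 10609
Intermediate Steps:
j(B) = B*(-3 + B) (j(B) = (-3 + B)*(B + 0) = (-3 + B)*B = B*(-3 + B))
y = 103 (y = 7*(-3 + 7) + 75 = 7*4 + 75 = 28 + 75 = 103)
y² = 103² = 10609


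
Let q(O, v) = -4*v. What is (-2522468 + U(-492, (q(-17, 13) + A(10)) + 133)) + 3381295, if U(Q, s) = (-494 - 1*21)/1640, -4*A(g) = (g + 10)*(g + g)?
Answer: 281695153/328 ≈ 8.5883e+5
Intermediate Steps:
A(g) = -g*(10 + g)/2 (A(g) = -(g + 10)*(g + g)/4 = -(10 + g)*2*g/4 = -g*(10 + g)/2)
U(Q, s) = -103/328 (U(Q, s) = (-494 - 21)*(1/1640) = -515*1/1640 = -103/328)
(-2522468 + U(-492, (q(-17, 13) + A(10)) + 133)) + 3381295 = (-2522468 - 103/328) + 3381295 = -827369607/328 + 3381295 = 281695153/328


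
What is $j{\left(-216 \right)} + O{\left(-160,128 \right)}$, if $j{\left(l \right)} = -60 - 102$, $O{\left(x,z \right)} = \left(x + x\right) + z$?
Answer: $-354$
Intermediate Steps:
$O{\left(x,z \right)} = z + 2 x$ ($O{\left(x,z \right)} = 2 x + z = z + 2 x$)
$j{\left(l \right)} = -162$
$j{\left(-216 \right)} + O{\left(-160,128 \right)} = -162 + \left(128 + 2 \left(-160\right)\right) = -162 + \left(128 - 320\right) = -162 - 192 = -354$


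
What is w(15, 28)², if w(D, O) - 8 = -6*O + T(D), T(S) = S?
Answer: 21025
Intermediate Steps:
w(D, O) = 8 + D - 6*O (w(D, O) = 8 + (-6*O + D) = 8 + (D - 6*O) = 8 + D - 6*O)
w(15, 28)² = (8 + 15 - 6*28)² = (8 + 15 - 168)² = (-145)² = 21025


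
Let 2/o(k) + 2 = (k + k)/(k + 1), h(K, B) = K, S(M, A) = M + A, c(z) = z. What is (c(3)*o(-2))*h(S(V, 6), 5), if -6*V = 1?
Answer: 35/2 ≈ 17.500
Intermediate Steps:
V = -⅙ (V = -⅙*1 = -⅙ ≈ -0.16667)
S(M, A) = A + M
o(k) = 2/(-2 + 2*k/(1 + k)) (o(k) = 2/(-2 + (k + k)/(k + 1)) = 2/(-2 + (2*k)/(1 + k)) = 2/(-2 + 2*k/(1 + k)))
(c(3)*o(-2))*h(S(V, 6), 5) = (3*(-1 - 1*(-2)))*(6 - ⅙) = (3*(-1 + 2))*(35/6) = (3*1)*(35/6) = 3*(35/6) = 35/2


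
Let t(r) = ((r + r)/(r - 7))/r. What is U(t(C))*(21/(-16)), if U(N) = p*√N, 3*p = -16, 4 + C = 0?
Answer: 7*I*√22/11 ≈ 2.9848*I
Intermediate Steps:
C = -4 (C = -4 + 0 = -4)
t(r) = 2/(-7 + r) (t(r) = ((2*r)/(-7 + r))/r = (2*r/(-7 + r))/r = 2/(-7 + r))
p = -16/3 (p = (⅓)*(-16) = -16/3 ≈ -5.3333)
U(N) = -16*√N/3
U(t(C))*(21/(-16)) = (-16*√2*(I*√11/11)/3)*(21/(-16)) = (-16*√2*(I*√11/11)/3)*(21*(-1/16)) = -16*I*√22/11/3*(-21/16) = -16*I*√22/33*(-21/16) = 7*I*√22/11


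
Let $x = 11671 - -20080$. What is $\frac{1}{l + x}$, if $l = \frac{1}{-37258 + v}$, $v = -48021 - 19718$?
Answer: $\frac{104997}{3333759746} \approx 3.1495 \cdot 10^{-5}$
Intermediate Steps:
$v = -67739$
$x = 31751$ ($x = 11671 + 20080 = 31751$)
$l = - \frac{1}{104997}$ ($l = \frac{1}{-37258 - 67739} = \frac{1}{-104997} = - \frac{1}{104997} \approx -9.5241 \cdot 10^{-6}$)
$\frac{1}{l + x} = \frac{1}{- \frac{1}{104997} + 31751} = \frac{1}{\frac{3333759746}{104997}} = \frac{104997}{3333759746}$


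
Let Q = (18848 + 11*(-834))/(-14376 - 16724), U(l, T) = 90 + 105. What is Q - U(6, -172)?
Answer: -3037087/15550 ≈ -195.31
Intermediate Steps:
U(l, T) = 195
Q = -4837/15550 (Q = (18848 - 9174)/(-31100) = 9674*(-1/31100) = -4837/15550 ≈ -0.31106)
Q - U(6, -172) = -4837/15550 - 1*195 = -4837/15550 - 195 = -3037087/15550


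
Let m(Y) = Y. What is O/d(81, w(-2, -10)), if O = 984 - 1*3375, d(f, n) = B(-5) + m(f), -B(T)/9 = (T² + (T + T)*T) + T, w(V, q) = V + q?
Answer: 797/183 ≈ 4.3552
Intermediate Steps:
B(T) = -27*T² - 9*T (B(T) = -9*((T² + (T + T)*T) + T) = -9*((T² + (2*T)*T) + T) = -9*((T² + 2*T²) + T) = -9*(3*T² + T) = -9*(T + 3*T²) = -27*T² - 9*T)
d(f, n) = -630 + f (d(f, n) = -9*(-5)*(1 + 3*(-5)) + f = -9*(-5)*(1 - 15) + f = -9*(-5)*(-14) + f = -630 + f)
O = -2391 (O = 984 - 3375 = -2391)
O/d(81, w(-2, -10)) = -2391/(-630 + 81) = -2391/(-549) = -2391*(-1/549) = 797/183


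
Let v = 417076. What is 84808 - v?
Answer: -332268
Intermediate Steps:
84808 - v = 84808 - 1*417076 = 84808 - 417076 = -332268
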